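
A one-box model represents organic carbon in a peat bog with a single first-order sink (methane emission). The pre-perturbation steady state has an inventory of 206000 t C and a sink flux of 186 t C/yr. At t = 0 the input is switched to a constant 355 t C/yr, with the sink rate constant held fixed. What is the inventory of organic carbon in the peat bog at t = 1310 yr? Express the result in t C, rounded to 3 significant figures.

The sink rate constant is k = F₀/M₀ = 186/206000 = 0.0009029 yr⁻¹.
Solving dM/dt = F₁ − kM with M(0) = M₀ gives M(t) = F₁/k + (M₀ − F₁/k)·e^(−kt).
F₁/k = 355/0.0009029 = 393170 t C; kt = 0.0009029 × 1310 = 1.183, e^(−kt) = 0.3064.
M(1310) = 393170 + (206000 − 393170) × 0.3064 = 393170 − 57350 = 335820 t C.

336000 t C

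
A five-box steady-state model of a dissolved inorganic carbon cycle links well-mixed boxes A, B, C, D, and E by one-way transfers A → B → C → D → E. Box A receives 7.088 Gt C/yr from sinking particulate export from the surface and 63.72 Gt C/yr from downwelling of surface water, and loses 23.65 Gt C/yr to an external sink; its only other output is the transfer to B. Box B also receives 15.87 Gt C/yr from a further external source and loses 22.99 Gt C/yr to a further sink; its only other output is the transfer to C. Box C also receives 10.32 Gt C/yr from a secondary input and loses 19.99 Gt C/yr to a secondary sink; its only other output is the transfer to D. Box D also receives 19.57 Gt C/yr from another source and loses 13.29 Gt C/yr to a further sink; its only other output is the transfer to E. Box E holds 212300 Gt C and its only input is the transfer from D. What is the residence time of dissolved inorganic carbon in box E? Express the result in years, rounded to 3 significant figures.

5790 yr

Box A: F(A→B) = (7.088 + 63.72) − 23.65 = 47.158 Gt C/yr.
Box B: F(B→C) = (47.158 + 15.87) − 22.99 = 40.038 Gt C/yr.
Box C: F(C→D) = (40.038 + 10.32) − 19.99 = 30.368 Gt C/yr.
Box D: F(D→E) = (30.368 + 19.57) − 13.29 = 36.648 Gt C/yr.
Box E throughput = its input = 36.648 Gt C/yr; τ = 212300 / 36.648 = 5793 yr.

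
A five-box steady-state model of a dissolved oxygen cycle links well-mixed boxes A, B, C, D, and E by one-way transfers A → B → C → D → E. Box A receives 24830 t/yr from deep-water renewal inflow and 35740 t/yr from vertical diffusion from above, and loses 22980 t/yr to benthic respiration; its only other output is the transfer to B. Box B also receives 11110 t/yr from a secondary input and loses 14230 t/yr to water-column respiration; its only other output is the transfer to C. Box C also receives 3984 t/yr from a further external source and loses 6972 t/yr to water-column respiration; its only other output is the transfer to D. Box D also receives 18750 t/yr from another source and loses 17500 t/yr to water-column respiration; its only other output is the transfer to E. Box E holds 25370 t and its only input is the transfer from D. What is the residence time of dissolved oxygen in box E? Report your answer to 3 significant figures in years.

0.775 yr

Box A: F(A→B) = (24830 + 35740) − 22980 = 37590 t/yr.
Box B: F(B→C) = (37590 + 11110) − 14230 = 34470 t/yr.
Box C: F(C→D) = (34470 + 3984) − 6972 = 31482 t/yr.
Box D: F(D→E) = (31482 + 18750) − 17500 = 32732 t/yr.
Box E throughput = its input = 32732 t/yr; τ = 25370 / 32732 = 0.7751 yr.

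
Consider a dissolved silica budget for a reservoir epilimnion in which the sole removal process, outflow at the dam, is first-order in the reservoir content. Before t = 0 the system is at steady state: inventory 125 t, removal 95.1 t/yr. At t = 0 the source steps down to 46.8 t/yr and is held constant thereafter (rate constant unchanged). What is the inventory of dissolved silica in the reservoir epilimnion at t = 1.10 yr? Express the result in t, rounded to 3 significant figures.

The sink rate constant is k = F₀/M₀ = 95.1/125 = 0.7608 yr⁻¹.
Solving dM/dt = F₁ − kM with M(0) = M₀ gives M(t) = F₁/k + (M₀ − F₁/k)·e^(−kt).
F₁/k = 46.8/0.7608 = 61.514 t; kt = 0.7608 × 1.10 = 0.8369, e^(−kt) = 0.4331.
M(1.10) = 61.514 + (125 − 61.514) × 0.4331 = 61.514 + 27.49 = 89.007 t.

89.0 t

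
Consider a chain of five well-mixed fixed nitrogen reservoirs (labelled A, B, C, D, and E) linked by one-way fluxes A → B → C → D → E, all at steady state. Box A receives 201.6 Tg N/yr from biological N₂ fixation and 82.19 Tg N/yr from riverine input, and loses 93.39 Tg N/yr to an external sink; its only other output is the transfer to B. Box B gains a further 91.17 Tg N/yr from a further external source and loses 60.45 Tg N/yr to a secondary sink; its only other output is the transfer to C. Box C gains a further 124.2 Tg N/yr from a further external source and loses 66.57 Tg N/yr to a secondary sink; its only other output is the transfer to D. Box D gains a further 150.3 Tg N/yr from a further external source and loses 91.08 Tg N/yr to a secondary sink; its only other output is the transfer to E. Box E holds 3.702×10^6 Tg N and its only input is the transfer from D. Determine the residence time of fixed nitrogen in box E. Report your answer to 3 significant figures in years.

11000 yr

Box A: F(A→B) = (201.6 + 82.19) − 93.39 = 190.40 Tg N/yr.
Box B: F(B→C) = (190.40 + 91.17) − 60.45 = 221.12 Tg N/yr.
Box C: F(C→D) = (221.12 + 124.2) − 66.57 = 278.75 Tg N/yr.
Box D: F(D→E) = (278.75 + 150.3) − 91.08 = 337.97 Tg N/yr.
Box E throughput = its input = 337.97 Tg N/yr; τ = 3.702×10^6 / 337.97 = 10950 yr.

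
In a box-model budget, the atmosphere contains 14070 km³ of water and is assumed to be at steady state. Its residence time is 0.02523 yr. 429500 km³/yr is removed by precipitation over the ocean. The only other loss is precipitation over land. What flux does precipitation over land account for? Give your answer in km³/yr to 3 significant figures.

Total removal F = M/τ = 14070 / 0.02523 = 557700 km³/yr.
Precipitation over land = F − (429500) = 557700 − 429500 = 128200 km³/yr.

128000 km³/yr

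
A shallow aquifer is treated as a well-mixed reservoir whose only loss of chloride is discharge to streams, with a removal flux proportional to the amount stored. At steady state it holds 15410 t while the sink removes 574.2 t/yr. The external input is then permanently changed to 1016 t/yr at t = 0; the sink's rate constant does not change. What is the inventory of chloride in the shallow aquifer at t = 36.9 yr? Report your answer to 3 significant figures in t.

Residence time τ = M₀/F₀ = 26.84 yr. The eventual steady state is M_∞ = M₀·(F₁/F₀) = 15410 × 1016/574.2 = 27267 t.
The anomaly ΔM(t) = M(t) − M_∞ decays as ΔM₀·e^(−t/τ) with ΔM₀ = 15410 − 27267 = −11860 t.
At t = 36.9 yr, e^(−t/τ) = e^(−1.375) = 0.2529, so ΔM = −2998 t and M = 27267 − 2998 = 24269 t.

24300 t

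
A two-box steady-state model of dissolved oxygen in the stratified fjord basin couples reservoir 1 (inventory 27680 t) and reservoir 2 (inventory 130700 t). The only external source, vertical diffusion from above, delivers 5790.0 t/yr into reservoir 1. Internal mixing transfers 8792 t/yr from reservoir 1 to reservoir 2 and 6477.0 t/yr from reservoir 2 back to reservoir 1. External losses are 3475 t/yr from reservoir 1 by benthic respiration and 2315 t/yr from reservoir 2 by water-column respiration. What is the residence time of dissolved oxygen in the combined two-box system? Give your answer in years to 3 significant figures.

Residence time in the combined system uses the total inventory and the total *external* removal — internal exchanges between the two boxes cancel.
M_total = 27680 + 130700 = 158380 t.
ΣF_external_out = 3475 + 2315 = 5790.0 t/yr.
τ = M_total / ΣF_ext = 158380 / 5790.0 = 27.35 yr.

27.4 yr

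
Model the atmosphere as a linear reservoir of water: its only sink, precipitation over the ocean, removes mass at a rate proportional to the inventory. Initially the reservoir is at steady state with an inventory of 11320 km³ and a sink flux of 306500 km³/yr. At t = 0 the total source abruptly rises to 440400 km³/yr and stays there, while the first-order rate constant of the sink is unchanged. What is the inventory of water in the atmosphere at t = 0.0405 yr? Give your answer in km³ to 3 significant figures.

τ = M₀/F₀ = 11320/306500 = 0.03693 yr; rate constant k = 1/τ.
New steady state M_∞ = F₁/k = F₁·τ = 440400 × 0.03693 = 16265 km³.
M(t) = M_∞ + (M₀ − M_∞)·e^(−t/τ); t/τ = 0.0405/0.03693 = 1.097, so e^(−t/τ) = 0.3340.
M(t) = 16265 − 4945 × 0.3340 = 14614 km³.

14600 km³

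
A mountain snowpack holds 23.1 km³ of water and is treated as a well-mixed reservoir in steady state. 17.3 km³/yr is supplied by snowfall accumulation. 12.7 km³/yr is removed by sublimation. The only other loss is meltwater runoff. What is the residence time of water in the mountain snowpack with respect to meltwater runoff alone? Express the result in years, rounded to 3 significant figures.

5.02 yr

At steady state ΣF_in = ΣF_out.
ΣF_in = 17.300 km³/yr.
Meltwater runoff flux = ΣF_in − (12.7) = 17.300 − 12.70 = 4.600 km³/yr.
τ = M / F = 23.1 / 4.600 = 5.022 yr.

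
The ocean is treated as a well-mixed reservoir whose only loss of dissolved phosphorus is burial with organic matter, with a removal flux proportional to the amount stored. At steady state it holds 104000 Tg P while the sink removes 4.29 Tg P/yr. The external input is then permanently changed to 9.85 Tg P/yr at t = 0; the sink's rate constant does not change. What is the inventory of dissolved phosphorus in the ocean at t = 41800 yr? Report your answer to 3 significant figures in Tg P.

215000 Tg P

τ = M₀/F₀ = 104000/4.29 = 24240 yr; rate constant k = 1/τ.
New steady state M_∞ = F₁/k = F₁·τ = 9.85 × 24240 = 238790 Tg P.
M(t) = M_∞ + (M₀ − M_∞)·e^(−t/τ); t/τ = 41800/24240 = 1.724, so e^(−t/τ) = 0.1783.
M(t) = 238790 − 134800 × 0.1783 = 214750 Tg P.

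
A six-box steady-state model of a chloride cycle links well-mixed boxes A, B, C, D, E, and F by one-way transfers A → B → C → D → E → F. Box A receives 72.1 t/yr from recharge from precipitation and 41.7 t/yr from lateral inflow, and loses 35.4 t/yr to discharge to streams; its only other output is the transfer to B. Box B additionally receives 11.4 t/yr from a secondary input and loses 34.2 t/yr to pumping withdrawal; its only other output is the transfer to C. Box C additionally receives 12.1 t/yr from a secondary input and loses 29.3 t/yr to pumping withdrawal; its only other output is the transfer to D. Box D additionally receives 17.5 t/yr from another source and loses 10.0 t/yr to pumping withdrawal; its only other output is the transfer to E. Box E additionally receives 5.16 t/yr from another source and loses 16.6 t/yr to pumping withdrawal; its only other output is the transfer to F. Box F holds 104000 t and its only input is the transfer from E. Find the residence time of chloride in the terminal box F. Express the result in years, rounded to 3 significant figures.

3020 yr

Box A: F(A→B) = (72.1 + 41.7) − 35.4 = 78.400 t/yr.
Box B: F(B→C) = (78.400 + 11.4) − 34.2 = 55.600 t/yr.
Box C: F(C→D) = (55.600 + 12.1) − 29.3 = 38.400 t/yr.
Box D: F(D→E) = (38.400 + 17.5) − 10.0 = 45.900 t/yr.
Box E: F(E→F) = (45.900 + 5.16) − 16.6 = 34.460 t/yr.
Box F throughput = its input = 34.460 t/yr; τ = 104000 / 34.460 = 3018 yr.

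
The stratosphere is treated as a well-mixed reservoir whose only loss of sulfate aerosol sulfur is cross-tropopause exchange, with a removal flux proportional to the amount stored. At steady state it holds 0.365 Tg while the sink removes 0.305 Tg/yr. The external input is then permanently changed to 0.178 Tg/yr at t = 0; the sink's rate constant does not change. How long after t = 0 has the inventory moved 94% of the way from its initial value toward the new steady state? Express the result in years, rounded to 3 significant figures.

3.37 yr

τ = M₀/F₀ = 0.365/0.305 = 1.197 yr.
The remaining gap fraction is e^(−t/τ); 94% covered ⇒ e^(−t/τ) = 0.0600.
t = −τ ln(0.0600) = 1.197 × 2.813 = 3.367 yr.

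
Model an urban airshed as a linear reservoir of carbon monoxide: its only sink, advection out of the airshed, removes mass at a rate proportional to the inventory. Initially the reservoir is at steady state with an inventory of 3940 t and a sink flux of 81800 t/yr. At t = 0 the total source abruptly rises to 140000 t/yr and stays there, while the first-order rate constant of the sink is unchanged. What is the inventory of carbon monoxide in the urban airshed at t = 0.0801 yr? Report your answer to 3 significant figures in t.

The sink rate constant is k = F₀/M₀ = 81800/3940 = 20.76 yr⁻¹.
Solving dM/dt = F₁ − kM with M(0) = M₀ gives M(t) = F₁/k + (M₀ − F₁/k)·e^(−kt).
F₁/k = 140000/20.76 = 6743.3 t; kt = 20.76 × 0.0801 = 1.663, e^(−kt) = 0.1896.
M(0.0801) = 6743.3 + (3940 − 6743.3) × 0.1896 = 6743.3 − 531.4 = 6211.9 t.

6210 t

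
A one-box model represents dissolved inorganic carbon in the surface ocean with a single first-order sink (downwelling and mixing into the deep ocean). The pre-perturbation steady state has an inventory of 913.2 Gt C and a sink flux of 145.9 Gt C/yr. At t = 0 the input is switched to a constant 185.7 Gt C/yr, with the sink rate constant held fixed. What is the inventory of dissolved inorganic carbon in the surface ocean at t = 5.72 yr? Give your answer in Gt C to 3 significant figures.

1060 Gt C

Residence time τ = M₀/F₀ = 6.259 yr. The eventual steady state is M_∞ = M₀·(F₁/F₀) = 913.2 × 185.7/145.9 = 1162.3 Gt C.
The anomaly ΔM(t) = M(t) − M_∞ decays as ΔM₀·e^(−t/τ) with ΔM₀ = 913.2 − 1162.3 = −249.1 Gt C.
At t = 5.72 yr, e^(−t/τ) = e^(−0.9139) = 0.4010, so ΔM = −99.89 Gt C and M = 1162.3 − 99.89 = 1062.4 Gt C.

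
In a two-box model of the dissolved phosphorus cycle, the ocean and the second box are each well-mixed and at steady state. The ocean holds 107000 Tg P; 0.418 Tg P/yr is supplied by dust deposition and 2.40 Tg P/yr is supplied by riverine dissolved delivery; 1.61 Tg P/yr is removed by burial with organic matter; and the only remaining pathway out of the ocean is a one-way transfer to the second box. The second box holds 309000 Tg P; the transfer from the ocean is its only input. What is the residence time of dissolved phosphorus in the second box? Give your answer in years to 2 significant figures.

260000 yr

Balance the ocean: ΣF_in = 0.418 + 2.40 = 2.8180 Tg P/yr.
Transfer to the second box = ΣF_in − (1.61) = 1.2080 Tg P/yr.
At steady state the output of the second box equals its input, 1.2080 Tg P/yr.
τ = M / F = 309000 / 1.2080 = 255800 yr.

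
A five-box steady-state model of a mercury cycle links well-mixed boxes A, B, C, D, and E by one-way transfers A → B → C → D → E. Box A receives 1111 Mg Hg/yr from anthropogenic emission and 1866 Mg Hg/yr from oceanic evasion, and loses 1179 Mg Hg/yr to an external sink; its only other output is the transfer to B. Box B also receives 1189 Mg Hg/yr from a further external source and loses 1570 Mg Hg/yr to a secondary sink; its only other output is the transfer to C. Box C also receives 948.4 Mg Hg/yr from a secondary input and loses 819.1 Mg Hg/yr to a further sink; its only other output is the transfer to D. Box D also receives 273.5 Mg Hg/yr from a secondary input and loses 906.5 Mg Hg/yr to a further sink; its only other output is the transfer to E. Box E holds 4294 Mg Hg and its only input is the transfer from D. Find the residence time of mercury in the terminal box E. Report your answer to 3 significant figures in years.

Box A: F(A→B) = (1111 + 1866) − 1179 = 1798.0 Mg Hg/yr.
Box B: F(B→C) = (1798.0 + 1189) − 1570 = 1417.0 Mg Hg/yr.
Box C: F(C→D) = (1417.0 + 948.4) − 819.1 = 1546.3 Mg Hg/yr.
Box D: F(D→E) = (1546.3 + 273.5) − 906.5 = 913.30 Mg Hg/yr.
Box E throughput = its input = 913.30 Mg Hg/yr; τ = 4294 / 913.30 = 4.702 yr.

4.70 yr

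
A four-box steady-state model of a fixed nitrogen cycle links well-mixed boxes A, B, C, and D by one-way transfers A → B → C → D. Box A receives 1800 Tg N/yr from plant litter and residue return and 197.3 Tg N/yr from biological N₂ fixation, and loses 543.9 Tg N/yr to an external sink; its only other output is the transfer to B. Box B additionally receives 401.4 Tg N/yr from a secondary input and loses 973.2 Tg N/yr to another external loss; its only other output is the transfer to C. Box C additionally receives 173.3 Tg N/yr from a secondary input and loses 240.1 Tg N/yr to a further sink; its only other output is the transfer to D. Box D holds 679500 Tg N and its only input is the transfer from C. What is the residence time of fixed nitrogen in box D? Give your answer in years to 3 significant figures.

834 yr

Box A: F(A→B) = (1800 + 197.3) − 543.9 = 1453.4 Tg N/yr.
Box B: F(B→C) = (1453.4 + 401.4) − 973.2 = 881.60 Tg N/yr.
Box C: F(C→D) = (881.60 + 173.3) − 240.1 = 814.80 Tg N/yr.
Box D throughput = its input = 814.80 Tg N/yr; τ = 679500 / 814.80 = 833.9 yr.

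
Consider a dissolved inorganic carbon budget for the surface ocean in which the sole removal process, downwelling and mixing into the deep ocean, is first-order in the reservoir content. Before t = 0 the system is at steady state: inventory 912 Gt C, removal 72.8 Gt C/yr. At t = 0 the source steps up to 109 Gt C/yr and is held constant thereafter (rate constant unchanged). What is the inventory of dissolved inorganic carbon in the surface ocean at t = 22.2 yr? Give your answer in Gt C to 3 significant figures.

The sink rate constant is k = F₀/M₀ = 72.8/912 = 0.07982 yr⁻¹.
Solving dM/dt = F₁ − kM with M(0) = M₀ gives M(t) = F₁/k + (M₀ − F₁/k)·e^(−kt).
F₁/k = 109/0.07982 = 1365.5 Gt C; kt = 0.07982 × 22.2 = 1.772, e^(−kt) = 0.1700.
M(22.2) = 1365.5 + (912 − 1365.5) × 0.1700 = 1365.5 − 77.08 = 1288.4 Gt C.

1290 Gt C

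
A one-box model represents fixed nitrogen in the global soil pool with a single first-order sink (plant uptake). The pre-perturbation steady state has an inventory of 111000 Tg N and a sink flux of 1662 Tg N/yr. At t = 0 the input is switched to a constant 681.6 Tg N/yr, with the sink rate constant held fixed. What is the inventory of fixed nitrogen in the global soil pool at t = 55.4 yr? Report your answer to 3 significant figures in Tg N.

Residence time τ = M₀/F₀ = 66.79 yr. The eventual steady state is M_∞ = M₀·(F₁/F₀) = 111000 × 681.6/1662 = 45522 Tg N.
The anomaly ΔM(t) = M(t) − M_∞ decays as ΔM₀·e^(−t/τ) with ΔM₀ = 111000 − 45522 = 65480 Tg N.
At t = 55.4 yr, e^(−t/τ) = e^(−0.8295) = 0.4363, so ΔM = 28570 Tg N and M = 45522 + 28570 = 74088 Tg N.

74100 Tg N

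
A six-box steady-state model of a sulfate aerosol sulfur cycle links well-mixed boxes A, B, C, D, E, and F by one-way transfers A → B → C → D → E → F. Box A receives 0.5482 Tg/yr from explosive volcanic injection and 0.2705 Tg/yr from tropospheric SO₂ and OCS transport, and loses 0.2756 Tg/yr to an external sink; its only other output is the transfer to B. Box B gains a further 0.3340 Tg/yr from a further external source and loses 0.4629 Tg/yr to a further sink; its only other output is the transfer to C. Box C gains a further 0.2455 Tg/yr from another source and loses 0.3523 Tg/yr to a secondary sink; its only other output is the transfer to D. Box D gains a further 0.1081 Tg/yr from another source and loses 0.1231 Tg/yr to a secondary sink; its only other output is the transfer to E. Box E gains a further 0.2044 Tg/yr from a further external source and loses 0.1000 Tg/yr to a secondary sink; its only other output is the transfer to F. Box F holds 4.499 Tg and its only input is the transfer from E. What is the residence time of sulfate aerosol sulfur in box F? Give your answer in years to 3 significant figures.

11.3 yr

Box A: F(A→B) = (0.5482 + 0.2705) − 0.2756 = 0.54310 Tg/yr.
Box B: F(B→C) = (0.54310 + 0.3340) − 0.4629 = 0.41420 Tg/yr.
Box C: F(C→D) = (0.41420 + 0.2455) − 0.3523 = 0.30740 Tg/yr.
Box D: F(D→E) = (0.30740 + 0.1081) − 0.1231 = 0.29240 Tg/yr.
Box E: F(E→F) = (0.29240 + 0.2044) − 0.1000 = 0.39680 Tg/yr.
Box F throughput = its input = 0.39680 Tg/yr; τ = 4.499 / 0.39680 = 11.34 yr.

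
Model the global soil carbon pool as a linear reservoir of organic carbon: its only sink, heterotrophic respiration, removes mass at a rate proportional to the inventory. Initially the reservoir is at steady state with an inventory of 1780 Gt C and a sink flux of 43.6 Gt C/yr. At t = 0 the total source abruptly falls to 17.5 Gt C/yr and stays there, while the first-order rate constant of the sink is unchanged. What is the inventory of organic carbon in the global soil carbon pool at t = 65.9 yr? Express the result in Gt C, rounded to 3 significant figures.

The sink rate constant is k = F₀/M₀ = 43.6/1780 = 0.02449 yr⁻¹.
Solving dM/dt = F₁ − kM with M(0) = M₀ gives M(t) = F₁/k + (M₀ − F₁/k)·e^(−kt).
F₁/k = 17.5/0.02449 = 714.45 Gt C; kt = 0.02449 × 65.9 = 1.614, e^(−kt) = 0.1991.
M(65.9) = 714.45 + (1780 − 714.45) × 0.1991 = 714.45 + 212.1 = 926.55 Gt C.

927 Gt C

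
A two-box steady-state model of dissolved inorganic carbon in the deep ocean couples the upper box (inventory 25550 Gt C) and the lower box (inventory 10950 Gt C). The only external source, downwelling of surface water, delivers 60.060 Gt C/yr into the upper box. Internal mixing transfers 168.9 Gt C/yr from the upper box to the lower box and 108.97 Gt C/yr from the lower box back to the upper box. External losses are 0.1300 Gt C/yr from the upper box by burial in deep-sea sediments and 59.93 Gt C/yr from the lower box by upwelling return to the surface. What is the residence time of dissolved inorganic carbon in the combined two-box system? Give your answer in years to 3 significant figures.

608 yr

Treat the two boxes together as one reservoir: the mixing fluxes between them are internal recycling, so τ = ΣM / Σ(external losses).
M_total = 25550 + 10950 = 36500 Gt C.
ΣF_external_out = 0.1300 + 59.93 = 60.060 Gt C/yr.
τ = M_total / ΣF_ext = 36500 / 60.060 = 607.7 yr.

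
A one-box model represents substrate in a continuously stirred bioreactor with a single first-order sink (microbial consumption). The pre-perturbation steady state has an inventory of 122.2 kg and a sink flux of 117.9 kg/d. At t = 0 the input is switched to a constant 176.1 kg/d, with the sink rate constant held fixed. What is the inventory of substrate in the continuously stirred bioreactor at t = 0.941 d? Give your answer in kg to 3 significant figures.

The sink rate constant is k = F₀/M₀ = 117.9/122.2 = 0.9648 d⁻¹.
Solving dM/dt = F₁ − kM with M(0) = M₀ gives M(t) = F₁/k + (M₀ − F₁/k)·e^(−kt).
F₁/k = 176.1/0.9648 = 182.52 kg; kt = 0.9648 × 0.941 = 0.9079, e^(−kt) = 0.4034.
M(0.941) = 182.52 + (122.2 − 182.52) × 0.4034 = 182.52 − 24.33 = 158.19 kg.

158 kg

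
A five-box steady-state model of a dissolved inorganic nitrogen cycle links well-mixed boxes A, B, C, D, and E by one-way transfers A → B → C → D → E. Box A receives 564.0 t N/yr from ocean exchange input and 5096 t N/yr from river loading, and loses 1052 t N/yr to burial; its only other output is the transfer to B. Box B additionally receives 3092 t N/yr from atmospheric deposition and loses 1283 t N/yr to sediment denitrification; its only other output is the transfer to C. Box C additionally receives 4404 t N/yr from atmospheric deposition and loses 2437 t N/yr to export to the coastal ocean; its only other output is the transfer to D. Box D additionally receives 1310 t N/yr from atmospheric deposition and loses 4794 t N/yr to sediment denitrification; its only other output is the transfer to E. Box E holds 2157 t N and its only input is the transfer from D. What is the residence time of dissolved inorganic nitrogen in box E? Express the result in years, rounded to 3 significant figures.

0.440 yr

Box A: F(A→B) = (564.0 + 5096) − 1052 = 4608.0 t N/yr.
Box B: F(B→C) = (4608.0 + 3092) − 1283 = 6417.0 t N/yr.
Box C: F(C→D) = (6417.0 + 4404) − 2437 = 8384.0 t N/yr.
Box D: F(D→E) = (8384.0 + 1310) − 4794 = 4900.0 t N/yr.
Box E throughput = its input = 4900.0 t N/yr; τ = 2157 / 4900.0 = 0.4402 yr.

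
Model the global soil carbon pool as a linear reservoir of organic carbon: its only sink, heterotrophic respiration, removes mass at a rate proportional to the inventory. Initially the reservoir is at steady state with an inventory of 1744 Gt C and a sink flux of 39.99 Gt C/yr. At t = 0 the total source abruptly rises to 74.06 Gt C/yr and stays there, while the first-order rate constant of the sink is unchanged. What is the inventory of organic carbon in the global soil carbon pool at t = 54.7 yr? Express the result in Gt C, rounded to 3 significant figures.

The sink rate constant is k = F₀/M₀ = 39.99/1744 = 0.02293 yr⁻¹.
Solving dM/dt = F₁ − kM with M(0) = M₀ gives M(t) = F₁/k + (M₀ − F₁/k)·e^(−kt).
F₁/k = 74.06/0.02293 = 3229.8 Gt C; kt = 0.02293 × 54.7 = 1.254, e^(−kt) = 0.2853.
M(54.7) = 3229.8 + (1744 − 3229.8) × 0.2853 = 3229.8 − 423.9 = 2805.9 Gt C.

2810 Gt C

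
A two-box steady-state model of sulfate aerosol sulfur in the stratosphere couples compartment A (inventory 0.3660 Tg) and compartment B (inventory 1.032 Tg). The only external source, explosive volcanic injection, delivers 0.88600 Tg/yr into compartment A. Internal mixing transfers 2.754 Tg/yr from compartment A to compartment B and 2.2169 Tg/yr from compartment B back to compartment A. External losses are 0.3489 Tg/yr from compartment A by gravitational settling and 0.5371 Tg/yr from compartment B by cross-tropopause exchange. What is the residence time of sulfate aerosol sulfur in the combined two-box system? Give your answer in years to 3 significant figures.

1.58 yr

For the system as a whole, the A↔B exchange is internal and contributes nothing to the throughput; only the external sinks remove mass.
M_total = 0.3660 + 1.032 = 1.3980 Tg.
ΣF_external_out = 0.3489 + 0.5371 = 0.88600 Tg/yr.
τ = M_total / ΣF_ext = 1.3980 / 0.88600 = 1.578 yr.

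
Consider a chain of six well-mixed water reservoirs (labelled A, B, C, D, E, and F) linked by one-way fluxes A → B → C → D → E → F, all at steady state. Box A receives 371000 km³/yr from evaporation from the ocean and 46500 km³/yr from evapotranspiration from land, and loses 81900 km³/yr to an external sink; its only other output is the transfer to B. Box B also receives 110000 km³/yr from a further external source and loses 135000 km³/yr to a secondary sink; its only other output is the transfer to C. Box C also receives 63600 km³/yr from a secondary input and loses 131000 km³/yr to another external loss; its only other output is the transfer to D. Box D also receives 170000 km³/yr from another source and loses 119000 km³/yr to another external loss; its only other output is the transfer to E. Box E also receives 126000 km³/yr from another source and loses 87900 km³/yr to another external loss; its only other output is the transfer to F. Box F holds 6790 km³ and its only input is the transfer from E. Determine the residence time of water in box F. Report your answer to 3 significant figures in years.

0.0204 yr

Box A: F(A→B) = (371000 + 46500) − 81900 = 335600 km³/yr.
Box B: F(B→C) = (335600 + 110000) − 135000 = 310600 km³/yr.
Box C: F(C→D) = (310600 + 63600) − 131000 = 243200 km³/yr.
Box D: F(D→E) = (243200 + 170000) − 119000 = 294200 km³/yr.
Box E: F(E→F) = (294200 + 126000) − 87900 = 332300 km³/yr.
Box F throughput = its input = 332300 km³/yr; τ = 6790 / 332300 = 0.02043 yr.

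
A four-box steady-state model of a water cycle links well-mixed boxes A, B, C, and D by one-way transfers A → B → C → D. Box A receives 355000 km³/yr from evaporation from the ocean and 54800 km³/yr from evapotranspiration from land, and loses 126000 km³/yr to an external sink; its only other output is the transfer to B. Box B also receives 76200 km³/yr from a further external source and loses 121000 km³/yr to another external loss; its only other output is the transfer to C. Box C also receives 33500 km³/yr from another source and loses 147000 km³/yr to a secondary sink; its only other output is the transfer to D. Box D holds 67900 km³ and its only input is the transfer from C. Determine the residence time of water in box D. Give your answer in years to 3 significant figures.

Box A: F(A→B) = (355000 + 54800) − 126000 = 283800 km³/yr.
Box B: F(B→C) = (283800 + 76200) − 121000 = 239000 km³/yr.
Box C: F(C→D) = (239000 + 33500) − 147000 = 125500 km³/yr.
Box D throughput = its input = 125500 km³/yr; τ = 67900 / 125500 = 0.5410 yr.

0.541 yr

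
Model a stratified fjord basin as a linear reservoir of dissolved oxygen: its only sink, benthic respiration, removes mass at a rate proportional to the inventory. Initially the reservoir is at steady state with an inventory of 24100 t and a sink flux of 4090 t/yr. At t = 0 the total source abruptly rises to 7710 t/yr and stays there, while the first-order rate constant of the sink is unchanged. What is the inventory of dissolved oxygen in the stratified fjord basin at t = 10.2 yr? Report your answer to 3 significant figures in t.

τ = M₀/F₀ = 24100/4090 = 5.892 yr; rate constant k = 1/τ.
New steady state M_∞ = F₁/k = F₁·τ = 7710 × 5.892 = 45431 t.
M(t) = M_∞ + (M₀ − M_∞)·e^(−t/τ); t/τ = 10.2/5.892 = 1.731, so e^(−t/τ) = 0.1771.
M(t) = 45431 − 21330 × 0.1771 = 41653 t.

41700 t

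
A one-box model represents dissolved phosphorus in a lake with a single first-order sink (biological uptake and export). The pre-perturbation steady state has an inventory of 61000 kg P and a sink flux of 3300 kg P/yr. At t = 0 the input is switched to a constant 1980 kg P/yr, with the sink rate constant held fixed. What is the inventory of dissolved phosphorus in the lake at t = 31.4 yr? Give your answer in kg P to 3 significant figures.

41100 kg P

The sink rate constant is k = F₀/M₀ = 3300/61000 = 0.05410 yr⁻¹.
Solving dM/dt = F₁ − kM with M(0) = M₀ gives M(t) = F₁/k + (M₀ − F₁/k)·e^(−kt).
F₁/k = 1980/0.05410 = 36600 kg P; kt = 0.05410 × 31.4 = 1.699, e^(−kt) = 0.1829.
M(31.4) = 36600 + (61000 − 36600) × 0.1829 = 36600 + 4463 = 41063 kg P.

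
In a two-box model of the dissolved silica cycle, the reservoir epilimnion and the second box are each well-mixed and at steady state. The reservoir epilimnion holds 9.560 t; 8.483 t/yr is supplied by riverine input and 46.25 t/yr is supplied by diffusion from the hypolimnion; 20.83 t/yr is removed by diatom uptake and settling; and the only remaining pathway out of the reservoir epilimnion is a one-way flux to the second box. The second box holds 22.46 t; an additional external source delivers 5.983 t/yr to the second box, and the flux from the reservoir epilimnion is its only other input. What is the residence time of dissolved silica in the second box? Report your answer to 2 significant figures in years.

Balance the reservoir epilimnion: ΣF_in = 8.483 + 46.25 = 54.733 t/yr.
Flux to the second box = ΣF_in − (20.83) = 33.903 t/yr.
Total input to the second box = 33.903 + 5.983 = 39.886 t/yr; at steady state this equals its total output.
τ = M / F = 22.46 / 39.886 = 0.5631 yr.

0.56 yr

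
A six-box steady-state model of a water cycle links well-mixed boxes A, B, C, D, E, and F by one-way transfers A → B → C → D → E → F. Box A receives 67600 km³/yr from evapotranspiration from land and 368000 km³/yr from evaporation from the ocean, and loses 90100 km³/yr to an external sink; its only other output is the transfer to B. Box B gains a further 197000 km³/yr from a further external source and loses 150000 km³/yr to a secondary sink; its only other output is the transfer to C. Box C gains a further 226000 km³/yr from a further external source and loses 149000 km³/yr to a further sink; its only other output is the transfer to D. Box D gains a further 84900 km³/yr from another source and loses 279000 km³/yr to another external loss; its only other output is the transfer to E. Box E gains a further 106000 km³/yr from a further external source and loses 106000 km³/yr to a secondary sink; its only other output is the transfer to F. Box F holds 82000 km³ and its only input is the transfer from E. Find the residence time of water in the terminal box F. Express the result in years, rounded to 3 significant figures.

Box A: F(A→B) = (67600 + 368000) − 90100 = 345500 km³/yr.
Box B: F(B→C) = (345500 + 197000) − 150000 = 392500 km³/yr.
Box C: F(C→D) = (392500 + 226000) − 149000 = 469500 km³/yr.
Box D: F(D→E) = (469500 + 84900) − 279000 = 275400 km³/yr.
Box E: F(E→F) = (275400 + 106000) − 106000 = 275400 km³/yr.
Box F throughput = its input = 275400 km³/yr; τ = 82000 / 275400 = 0.2977 yr.

0.298 yr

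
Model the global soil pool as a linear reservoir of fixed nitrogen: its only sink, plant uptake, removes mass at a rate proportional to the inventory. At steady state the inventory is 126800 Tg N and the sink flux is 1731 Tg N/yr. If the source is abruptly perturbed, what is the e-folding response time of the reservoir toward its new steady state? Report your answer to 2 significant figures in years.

For a linear reservoir the response time equals the residence time τ = M/F.
τ = 126800 / 1731 = 73.25 yr.

73 yr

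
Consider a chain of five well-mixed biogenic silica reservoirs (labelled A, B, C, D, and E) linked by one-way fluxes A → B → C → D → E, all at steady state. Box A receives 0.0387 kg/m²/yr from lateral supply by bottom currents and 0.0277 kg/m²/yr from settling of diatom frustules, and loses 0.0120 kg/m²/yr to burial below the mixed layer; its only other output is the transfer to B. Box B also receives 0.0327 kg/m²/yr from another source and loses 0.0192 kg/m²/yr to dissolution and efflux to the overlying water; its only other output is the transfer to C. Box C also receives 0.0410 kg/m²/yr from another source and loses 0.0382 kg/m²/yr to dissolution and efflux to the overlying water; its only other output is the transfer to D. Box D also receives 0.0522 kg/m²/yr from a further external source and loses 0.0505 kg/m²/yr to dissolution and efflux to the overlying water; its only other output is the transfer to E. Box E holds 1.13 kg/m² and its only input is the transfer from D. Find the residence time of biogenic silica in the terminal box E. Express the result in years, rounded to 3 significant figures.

15.6 yr

Box A: F(A→B) = (0.0387 + 0.0277) − 0.0120 = 0.054400 kg/m²/yr.
Box B: F(B→C) = (0.054400 + 0.0327) − 0.0192 = 0.067900 kg/m²/yr.
Box C: F(C→D) = (0.067900 + 0.0410) − 0.0382 = 0.070700 kg/m²/yr.
Box D: F(D→E) = (0.070700 + 0.0522) − 0.0505 = 0.072400 kg/m²/yr.
Box E throughput = its input = 0.072400 kg/m²/yr; τ = 1.13 / 0.072400 = 15.61 yr.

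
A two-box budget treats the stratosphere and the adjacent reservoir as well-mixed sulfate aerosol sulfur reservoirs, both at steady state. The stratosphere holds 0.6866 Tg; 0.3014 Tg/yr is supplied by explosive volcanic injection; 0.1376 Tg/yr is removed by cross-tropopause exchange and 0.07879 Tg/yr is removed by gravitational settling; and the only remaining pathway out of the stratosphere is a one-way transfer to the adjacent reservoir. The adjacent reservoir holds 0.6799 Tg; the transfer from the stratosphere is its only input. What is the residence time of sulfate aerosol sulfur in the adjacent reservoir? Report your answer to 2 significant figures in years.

Balance the stratosphere: ΣF_in = 0.30140 Tg/yr.
Transfer to the adjacent reservoir = ΣF_in − (0.1376 + 0.07879) = 0.085010 Tg/yr.
At steady state the output of the adjacent reservoir equals its input, 0.085010 Tg/yr.
τ = M / F = 0.6799 / 0.085010 = 7.998 yr.

8.0 yr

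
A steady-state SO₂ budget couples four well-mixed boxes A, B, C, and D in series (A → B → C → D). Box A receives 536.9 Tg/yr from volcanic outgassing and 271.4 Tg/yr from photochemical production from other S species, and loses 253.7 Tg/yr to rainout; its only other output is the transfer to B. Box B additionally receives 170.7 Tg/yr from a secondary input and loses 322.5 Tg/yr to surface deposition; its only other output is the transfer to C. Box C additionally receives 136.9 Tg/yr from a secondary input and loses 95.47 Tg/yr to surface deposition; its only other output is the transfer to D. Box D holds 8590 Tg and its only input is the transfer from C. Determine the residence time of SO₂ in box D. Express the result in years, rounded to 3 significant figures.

19.3 yr

Box A: F(A→B) = (536.9 + 271.4) − 253.7 = 554.60 Tg/yr.
Box B: F(B→C) = (554.60 + 170.7) − 322.5 = 402.80 Tg/yr.
Box C: F(C→D) = (402.80 + 136.9) − 95.47 = 444.23 Tg/yr.
Box D throughput = its input = 444.23 Tg/yr; τ = 8590 / 444.23 = 19.34 yr.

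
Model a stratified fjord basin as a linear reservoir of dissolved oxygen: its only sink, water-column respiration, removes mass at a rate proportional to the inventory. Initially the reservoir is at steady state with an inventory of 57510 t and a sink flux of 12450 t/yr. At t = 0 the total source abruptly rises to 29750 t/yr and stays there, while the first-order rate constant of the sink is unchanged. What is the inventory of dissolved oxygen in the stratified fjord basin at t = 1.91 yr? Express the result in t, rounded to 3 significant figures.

Residence time τ = M₀/F₀ = 4.619 yr. The eventual steady state is M_∞ = M₀·(F₁/F₀) = 57510 × 29750/12450 = 137420 t.
The anomaly ΔM(t) = M(t) − M_∞ decays as ΔM₀·e^(−t/τ) with ΔM₀ = 57510 − 137420 = −79910 t.
At t = 1.91 yr, e^(−t/τ) = e^(−0.4135) = 0.6613, so ΔM = −52850 t and M = 137420 − 52850 = 84573 t.

84600 t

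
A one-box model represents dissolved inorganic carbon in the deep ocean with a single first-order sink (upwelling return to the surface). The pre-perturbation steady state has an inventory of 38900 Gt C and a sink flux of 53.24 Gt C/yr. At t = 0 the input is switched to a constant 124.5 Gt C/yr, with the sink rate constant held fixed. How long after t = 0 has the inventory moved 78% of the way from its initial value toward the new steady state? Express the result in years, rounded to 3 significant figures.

1110 yr

τ = M₀/F₀ = 38900/53.24 = 730.7 yr.
The remaining gap fraction is e^(−t/τ); 78% covered ⇒ e^(−t/τ) = 0.220.
t = −τ ln(0.220) = 730.7 × 1.514 = 1106 yr.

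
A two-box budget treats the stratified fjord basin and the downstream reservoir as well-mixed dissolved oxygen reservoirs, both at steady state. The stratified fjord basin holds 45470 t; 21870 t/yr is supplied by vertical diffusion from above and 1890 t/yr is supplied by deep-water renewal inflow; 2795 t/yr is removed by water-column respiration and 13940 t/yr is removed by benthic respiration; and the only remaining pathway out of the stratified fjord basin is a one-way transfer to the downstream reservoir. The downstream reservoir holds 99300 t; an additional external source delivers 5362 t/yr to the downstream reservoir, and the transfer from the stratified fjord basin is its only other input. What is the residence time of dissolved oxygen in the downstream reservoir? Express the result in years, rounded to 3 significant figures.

Balance the stratified fjord basin: ΣF_in = 21870 + 1890 = 23760 t/yr.
Transfer to the downstream reservoir = ΣF_in − (2795 + 13940) = 7025.0 t/yr.
Total input to the downstream reservoir = 7025.0 + 5362 = 12387 t/yr; at steady state this equals its total output.
τ = M / F = 99300 / 12387 = 8.016 yr.

8.02 yr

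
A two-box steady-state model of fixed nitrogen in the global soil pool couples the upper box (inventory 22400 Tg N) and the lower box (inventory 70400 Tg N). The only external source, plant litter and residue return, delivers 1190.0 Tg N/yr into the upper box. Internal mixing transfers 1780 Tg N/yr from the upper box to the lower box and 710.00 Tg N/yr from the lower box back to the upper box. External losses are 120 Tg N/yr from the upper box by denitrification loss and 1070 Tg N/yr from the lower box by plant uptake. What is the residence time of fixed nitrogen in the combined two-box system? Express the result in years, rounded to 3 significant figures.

For the system as a whole, the A↔B exchange is internal and contributes nothing to the throughput; only the external sinks remove mass.
M_total = 22400 + 70400 = 92800 Tg N.
ΣF_external_out = 120 + 1070 = 1190.0 Tg N/yr.
τ = M_total / ΣF_ext = 92800 / 1190.0 = 77.98 yr.

78.0 yr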